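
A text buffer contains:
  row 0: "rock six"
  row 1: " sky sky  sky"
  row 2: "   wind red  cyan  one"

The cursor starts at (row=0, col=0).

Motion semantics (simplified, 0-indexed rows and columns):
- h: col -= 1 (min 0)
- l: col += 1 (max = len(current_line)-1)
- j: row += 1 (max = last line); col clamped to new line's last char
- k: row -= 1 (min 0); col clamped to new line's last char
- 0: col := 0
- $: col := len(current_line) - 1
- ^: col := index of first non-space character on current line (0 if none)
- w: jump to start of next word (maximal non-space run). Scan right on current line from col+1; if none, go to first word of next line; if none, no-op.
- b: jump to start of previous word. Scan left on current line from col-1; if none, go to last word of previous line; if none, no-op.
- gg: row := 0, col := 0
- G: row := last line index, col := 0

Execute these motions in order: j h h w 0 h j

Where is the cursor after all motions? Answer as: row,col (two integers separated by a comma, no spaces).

After 1 (j): row=1 col=0 char='_'
After 2 (h): row=1 col=0 char='_'
After 3 (h): row=1 col=0 char='_'
After 4 (w): row=1 col=1 char='s'
After 5 (0): row=1 col=0 char='_'
After 6 (h): row=1 col=0 char='_'
After 7 (j): row=2 col=0 char='_'

Answer: 2,0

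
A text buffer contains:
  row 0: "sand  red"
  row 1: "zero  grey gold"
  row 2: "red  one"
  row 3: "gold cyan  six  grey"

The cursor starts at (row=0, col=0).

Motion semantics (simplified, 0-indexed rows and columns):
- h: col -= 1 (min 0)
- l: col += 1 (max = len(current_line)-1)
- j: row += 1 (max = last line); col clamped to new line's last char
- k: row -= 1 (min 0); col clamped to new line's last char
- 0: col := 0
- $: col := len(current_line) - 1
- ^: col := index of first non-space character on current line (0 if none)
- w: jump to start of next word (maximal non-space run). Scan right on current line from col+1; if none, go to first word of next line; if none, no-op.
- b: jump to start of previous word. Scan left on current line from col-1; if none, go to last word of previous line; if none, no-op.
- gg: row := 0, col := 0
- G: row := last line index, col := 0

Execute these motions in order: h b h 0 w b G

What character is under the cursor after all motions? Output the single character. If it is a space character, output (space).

After 1 (h): row=0 col=0 char='s'
After 2 (b): row=0 col=0 char='s'
After 3 (h): row=0 col=0 char='s'
After 4 (0): row=0 col=0 char='s'
After 5 (w): row=0 col=6 char='r'
After 6 (b): row=0 col=0 char='s'
After 7 (G): row=3 col=0 char='g'

Answer: g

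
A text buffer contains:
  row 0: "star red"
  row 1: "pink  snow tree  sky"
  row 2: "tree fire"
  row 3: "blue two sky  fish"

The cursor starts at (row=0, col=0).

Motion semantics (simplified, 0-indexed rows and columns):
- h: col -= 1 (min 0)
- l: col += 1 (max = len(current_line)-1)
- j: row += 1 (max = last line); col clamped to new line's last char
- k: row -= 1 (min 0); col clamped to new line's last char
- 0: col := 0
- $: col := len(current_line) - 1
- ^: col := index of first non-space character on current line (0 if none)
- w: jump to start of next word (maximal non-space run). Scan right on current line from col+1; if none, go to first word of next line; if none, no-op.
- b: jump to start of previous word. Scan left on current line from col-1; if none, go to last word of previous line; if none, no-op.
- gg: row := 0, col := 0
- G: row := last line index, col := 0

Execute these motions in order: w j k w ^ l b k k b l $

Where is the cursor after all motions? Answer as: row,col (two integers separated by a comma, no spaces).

Answer: 0,7

Derivation:
After 1 (w): row=0 col=5 char='r'
After 2 (j): row=1 col=5 char='_'
After 3 (k): row=0 col=5 char='r'
After 4 (w): row=1 col=0 char='p'
After 5 (^): row=1 col=0 char='p'
After 6 (l): row=1 col=1 char='i'
After 7 (b): row=1 col=0 char='p'
After 8 (k): row=0 col=0 char='s'
After 9 (k): row=0 col=0 char='s'
After 10 (b): row=0 col=0 char='s'
After 11 (l): row=0 col=1 char='t'
After 12 ($): row=0 col=7 char='d'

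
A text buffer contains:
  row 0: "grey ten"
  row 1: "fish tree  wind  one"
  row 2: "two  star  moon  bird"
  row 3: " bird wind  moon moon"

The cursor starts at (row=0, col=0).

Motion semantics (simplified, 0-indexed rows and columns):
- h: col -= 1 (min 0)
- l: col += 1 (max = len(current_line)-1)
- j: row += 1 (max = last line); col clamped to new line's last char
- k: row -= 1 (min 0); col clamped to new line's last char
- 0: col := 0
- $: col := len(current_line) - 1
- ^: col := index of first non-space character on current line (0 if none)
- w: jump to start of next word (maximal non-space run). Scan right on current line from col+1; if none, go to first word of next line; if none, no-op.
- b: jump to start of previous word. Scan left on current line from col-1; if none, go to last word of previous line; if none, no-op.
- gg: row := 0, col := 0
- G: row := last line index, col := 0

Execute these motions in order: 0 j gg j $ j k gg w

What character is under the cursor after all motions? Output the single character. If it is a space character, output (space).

After 1 (0): row=0 col=0 char='g'
After 2 (j): row=1 col=0 char='f'
After 3 (gg): row=0 col=0 char='g'
After 4 (j): row=1 col=0 char='f'
After 5 ($): row=1 col=19 char='e'
After 6 (j): row=2 col=19 char='r'
After 7 (k): row=1 col=19 char='e'
After 8 (gg): row=0 col=0 char='g'
After 9 (w): row=0 col=5 char='t'

Answer: t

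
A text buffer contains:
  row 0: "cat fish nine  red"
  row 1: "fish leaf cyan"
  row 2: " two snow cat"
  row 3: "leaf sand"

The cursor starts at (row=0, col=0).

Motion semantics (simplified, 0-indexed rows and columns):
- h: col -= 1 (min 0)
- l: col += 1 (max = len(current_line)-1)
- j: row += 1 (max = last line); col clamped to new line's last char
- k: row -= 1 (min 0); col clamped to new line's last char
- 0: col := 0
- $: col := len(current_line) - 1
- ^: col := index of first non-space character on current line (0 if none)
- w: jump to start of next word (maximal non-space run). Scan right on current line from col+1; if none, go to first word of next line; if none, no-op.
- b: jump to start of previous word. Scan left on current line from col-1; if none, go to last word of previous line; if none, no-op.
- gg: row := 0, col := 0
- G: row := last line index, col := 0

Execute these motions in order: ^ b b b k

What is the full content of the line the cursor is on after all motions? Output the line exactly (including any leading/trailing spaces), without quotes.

Answer: cat fish nine  red

Derivation:
After 1 (^): row=0 col=0 char='c'
After 2 (b): row=0 col=0 char='c'
After 3 (b): row=0 col=0 char='c'
After 4 (b): row=0 col=0 char='c'
After 5 (k): row=0 col=0 char='c'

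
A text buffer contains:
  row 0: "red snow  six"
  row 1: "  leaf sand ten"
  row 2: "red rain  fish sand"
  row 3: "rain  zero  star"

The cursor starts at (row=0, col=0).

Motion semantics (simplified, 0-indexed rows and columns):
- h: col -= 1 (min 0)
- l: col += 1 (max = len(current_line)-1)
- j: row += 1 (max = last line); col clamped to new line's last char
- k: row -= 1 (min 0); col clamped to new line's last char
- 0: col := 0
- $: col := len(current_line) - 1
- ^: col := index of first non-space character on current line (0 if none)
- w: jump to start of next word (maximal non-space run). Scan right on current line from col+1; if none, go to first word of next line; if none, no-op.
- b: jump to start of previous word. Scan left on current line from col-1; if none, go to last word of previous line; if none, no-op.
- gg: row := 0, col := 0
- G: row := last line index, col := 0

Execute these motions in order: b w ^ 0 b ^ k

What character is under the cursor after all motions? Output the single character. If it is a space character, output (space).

After 1 (b): row=0 col=0 char='r'
After 2 (w): row=0 col=4 char='s'
After 3 (^): row=0 col=0 char='r'
After 4 (0): row=0 col=0 char='r'
After 5 (b): row=0 col=0 char='r'
After 6 (^): row=0 col=0 char='r'
After 7 (k): row=0 col=0 char='r'

Answer: r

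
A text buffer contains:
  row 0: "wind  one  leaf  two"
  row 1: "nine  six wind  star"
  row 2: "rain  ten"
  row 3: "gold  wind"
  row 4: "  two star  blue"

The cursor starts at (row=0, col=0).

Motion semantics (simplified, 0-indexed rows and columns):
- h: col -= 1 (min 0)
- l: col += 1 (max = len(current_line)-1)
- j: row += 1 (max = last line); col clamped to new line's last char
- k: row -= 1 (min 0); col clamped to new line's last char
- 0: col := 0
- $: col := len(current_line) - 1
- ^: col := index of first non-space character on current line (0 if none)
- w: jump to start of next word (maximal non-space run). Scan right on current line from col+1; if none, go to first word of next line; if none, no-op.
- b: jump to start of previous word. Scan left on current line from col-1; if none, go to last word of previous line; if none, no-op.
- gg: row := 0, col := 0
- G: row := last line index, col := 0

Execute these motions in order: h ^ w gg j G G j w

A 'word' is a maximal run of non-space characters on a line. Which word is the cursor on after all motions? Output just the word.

Answer: two

Derivation:
After 1 (h): row=0 col=0 char='w'
After 2 (^): row=0 col=0 char='w'
After 3 (w): row=0 col=6 char='o'
After 4 (gg): row=0 col=0 char='w'
After 5 (j): row=1 col=0 char='n'
After 6 (G): row=4 col=0 char='_'
After 7 (G): row=4 col=0 char='_'
After 8 (j): row=4 col=0 char='_'
After 9 (w): row=4 col=2 char='t'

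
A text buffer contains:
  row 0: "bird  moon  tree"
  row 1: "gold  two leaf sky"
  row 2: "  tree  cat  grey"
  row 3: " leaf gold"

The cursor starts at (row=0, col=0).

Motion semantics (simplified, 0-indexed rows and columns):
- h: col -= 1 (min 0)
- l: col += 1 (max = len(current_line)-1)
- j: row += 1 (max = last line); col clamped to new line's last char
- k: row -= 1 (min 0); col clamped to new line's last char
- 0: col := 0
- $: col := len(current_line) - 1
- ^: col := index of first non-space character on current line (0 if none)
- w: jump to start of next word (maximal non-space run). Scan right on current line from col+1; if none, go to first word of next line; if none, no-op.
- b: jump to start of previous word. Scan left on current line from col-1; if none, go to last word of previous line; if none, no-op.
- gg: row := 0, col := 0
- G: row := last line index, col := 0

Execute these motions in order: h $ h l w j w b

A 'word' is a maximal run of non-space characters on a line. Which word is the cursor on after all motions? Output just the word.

Answer: sky

Derivation:
After 1 (h): row=0 col=0 char='b'
After 2 ($): row=0 col=15 char='e'
After 3 (h): row=0 col=14 char='e'
After 4 (l): row=0 col=15 char='e'
After 5 (w): row=1 col=0 char='g'
After 6 (j): row=2 col=0 char='_'
After 7 (w): row=2 col=2 char='t'
After 8 (b): row=1 col=15 char='s'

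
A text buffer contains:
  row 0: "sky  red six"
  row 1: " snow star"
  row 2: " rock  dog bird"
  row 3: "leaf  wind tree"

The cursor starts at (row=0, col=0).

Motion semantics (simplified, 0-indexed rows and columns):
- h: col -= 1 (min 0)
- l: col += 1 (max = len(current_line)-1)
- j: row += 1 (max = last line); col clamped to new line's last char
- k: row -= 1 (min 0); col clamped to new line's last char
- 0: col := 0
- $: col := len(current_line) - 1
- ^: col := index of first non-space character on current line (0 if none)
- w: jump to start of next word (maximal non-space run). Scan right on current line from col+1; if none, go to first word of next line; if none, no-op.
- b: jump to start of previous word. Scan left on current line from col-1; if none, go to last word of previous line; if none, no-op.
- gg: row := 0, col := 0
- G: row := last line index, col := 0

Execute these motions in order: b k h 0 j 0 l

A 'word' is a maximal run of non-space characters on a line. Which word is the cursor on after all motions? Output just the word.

After 1 (b): row=0 col=0 char='s'
After 2 (k): row=0 col=0 char='s'
After 3 (h): row=0 col=0 char='s'
After 4 (0): row=0 col=0 char='s'
After 5 (j): row=1 col=0 char='_'
After 6 (0): row=1 col=0 char='_'
After 7 (l): row=1 col=1 char='s'

Answer: snow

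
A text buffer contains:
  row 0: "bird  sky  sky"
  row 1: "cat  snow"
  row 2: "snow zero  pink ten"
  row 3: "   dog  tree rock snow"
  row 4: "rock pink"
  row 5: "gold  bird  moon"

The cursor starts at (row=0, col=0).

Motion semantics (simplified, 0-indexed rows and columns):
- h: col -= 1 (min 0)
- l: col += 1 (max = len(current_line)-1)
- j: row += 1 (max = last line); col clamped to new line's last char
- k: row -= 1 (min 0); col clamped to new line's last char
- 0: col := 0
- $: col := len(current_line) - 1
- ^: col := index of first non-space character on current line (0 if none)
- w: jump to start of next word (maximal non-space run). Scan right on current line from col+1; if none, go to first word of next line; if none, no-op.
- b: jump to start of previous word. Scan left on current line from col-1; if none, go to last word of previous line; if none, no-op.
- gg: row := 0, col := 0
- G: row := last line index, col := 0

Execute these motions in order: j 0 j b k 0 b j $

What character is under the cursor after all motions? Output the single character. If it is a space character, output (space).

Answer: w

Derivation:
After 1 (j): row=1 col=0 char='c'
After 2 (0): row=1 col=0 char='c'
After 3 (j): row=2 col=0 char='s'
After 4 (b): row=1 col=5 char='s'
After 5 (k): row=0 col=5 char='_'
After 6 (0): row=0 col=0 char='b'
After 7 (b): row=0 col=0 char='b'
After 8 (j): row=1 col=0 char='c'
After 9 ($): row=1 col=8 char='w'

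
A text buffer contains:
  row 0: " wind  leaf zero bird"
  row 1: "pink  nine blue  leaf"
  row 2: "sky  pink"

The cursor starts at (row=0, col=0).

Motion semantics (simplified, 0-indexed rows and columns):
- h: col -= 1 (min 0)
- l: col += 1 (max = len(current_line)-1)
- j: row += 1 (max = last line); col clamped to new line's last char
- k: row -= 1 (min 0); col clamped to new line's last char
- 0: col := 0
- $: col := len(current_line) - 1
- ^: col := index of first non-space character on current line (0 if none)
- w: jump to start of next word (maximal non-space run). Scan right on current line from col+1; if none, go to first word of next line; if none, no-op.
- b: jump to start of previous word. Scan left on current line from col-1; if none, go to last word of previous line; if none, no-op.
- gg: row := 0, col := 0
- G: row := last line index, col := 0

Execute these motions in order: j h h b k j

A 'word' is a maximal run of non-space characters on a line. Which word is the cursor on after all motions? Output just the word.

After 1 (j): row=1 col=0 char='p'
After 2 (h): row=1 col=0 char='p'
After 3 (h): row=1 col=0 char='p'
After 4 (b): row=0 col=17 char='b'
After 5 (k): row=0 col=17 char='b'
After 6 (j): row=1 col=17 char='l'

Answer: leaf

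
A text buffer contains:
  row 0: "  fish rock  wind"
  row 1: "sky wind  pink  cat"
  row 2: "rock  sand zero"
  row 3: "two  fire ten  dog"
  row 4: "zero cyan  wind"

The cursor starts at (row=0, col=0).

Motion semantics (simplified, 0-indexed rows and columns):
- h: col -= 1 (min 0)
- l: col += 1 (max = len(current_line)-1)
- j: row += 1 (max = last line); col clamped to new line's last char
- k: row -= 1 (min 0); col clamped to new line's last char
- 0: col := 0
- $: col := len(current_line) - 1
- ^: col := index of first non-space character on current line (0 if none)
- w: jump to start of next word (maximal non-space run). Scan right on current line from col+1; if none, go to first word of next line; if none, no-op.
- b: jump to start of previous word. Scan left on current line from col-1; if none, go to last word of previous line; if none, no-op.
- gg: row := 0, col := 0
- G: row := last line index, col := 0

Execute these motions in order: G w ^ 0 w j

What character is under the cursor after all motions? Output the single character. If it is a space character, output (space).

Answer: c

Derivation:
After 1 (G): row=4 col=0 char='z'
After 2 (w): row=4 col=5 char='c'
After 3 (^): row=4 col=0 char='z'
After 4 (0): row=4 col=0 char='z'
After 5 (w): row=4 col=5 char='c'
After 6 (j): row=4 col=5 char='c'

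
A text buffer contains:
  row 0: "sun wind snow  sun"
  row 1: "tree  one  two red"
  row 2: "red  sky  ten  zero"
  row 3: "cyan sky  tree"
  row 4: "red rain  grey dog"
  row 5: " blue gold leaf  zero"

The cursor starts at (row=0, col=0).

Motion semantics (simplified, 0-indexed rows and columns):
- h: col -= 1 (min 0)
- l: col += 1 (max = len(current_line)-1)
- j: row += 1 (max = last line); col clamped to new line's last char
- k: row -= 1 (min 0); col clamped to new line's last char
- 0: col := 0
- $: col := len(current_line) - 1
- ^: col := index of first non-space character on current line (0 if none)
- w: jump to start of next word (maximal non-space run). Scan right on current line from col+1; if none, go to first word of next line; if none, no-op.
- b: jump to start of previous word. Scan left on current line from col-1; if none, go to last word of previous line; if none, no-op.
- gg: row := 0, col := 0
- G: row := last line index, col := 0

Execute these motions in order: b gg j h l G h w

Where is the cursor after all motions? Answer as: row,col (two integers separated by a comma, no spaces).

After 1 (b): row=0 col=0 char='s'
After 2 (gg): row=0 col=0 char='s'
After 3 (j): row=1 col=0 char='t'
After 4 (h): row=1 col=0 char='t'
After 5 (l): row=1 col=1 char='r'
After 6 (G): row=5 col=0 char='_'
After 7 (h): row=5 col=0 char='_'
After 8 (w): row=5 col=1 char='b'

Answer: 5,1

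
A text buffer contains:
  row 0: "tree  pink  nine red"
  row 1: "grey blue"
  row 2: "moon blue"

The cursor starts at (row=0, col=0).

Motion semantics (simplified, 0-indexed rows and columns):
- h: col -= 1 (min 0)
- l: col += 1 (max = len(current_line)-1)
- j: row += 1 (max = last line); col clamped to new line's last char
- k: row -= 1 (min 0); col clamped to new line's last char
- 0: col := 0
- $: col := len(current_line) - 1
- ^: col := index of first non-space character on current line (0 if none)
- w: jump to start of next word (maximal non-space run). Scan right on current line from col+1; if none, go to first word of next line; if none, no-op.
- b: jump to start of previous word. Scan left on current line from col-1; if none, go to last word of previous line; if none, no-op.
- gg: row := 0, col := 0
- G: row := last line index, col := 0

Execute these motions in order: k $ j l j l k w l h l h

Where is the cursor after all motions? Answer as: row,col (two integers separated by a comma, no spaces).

After 1 (k): row=0 col=0 char='t'
After 2 ($): row=0 col=19 char='d'
After 3 (j): row=1 col=8 char='e'
After 4 (l): row=1 col=8 char='e'
After 5 (j): row=2 col=8 char='e'
After 6 (l): row=2 col=8 char='e'
After 7 (k): row=1 col=8 char='e'
After 8 (w): row=2 col=0 char='m'
After 9 (l): row=2 col=1 char='o'
After 10 (h): row=2 col=0 char='m'
After 11 (l): row=2 col=1 char='o'
After 12 (h): row=2 col=0 char='m'

Answer: 2,0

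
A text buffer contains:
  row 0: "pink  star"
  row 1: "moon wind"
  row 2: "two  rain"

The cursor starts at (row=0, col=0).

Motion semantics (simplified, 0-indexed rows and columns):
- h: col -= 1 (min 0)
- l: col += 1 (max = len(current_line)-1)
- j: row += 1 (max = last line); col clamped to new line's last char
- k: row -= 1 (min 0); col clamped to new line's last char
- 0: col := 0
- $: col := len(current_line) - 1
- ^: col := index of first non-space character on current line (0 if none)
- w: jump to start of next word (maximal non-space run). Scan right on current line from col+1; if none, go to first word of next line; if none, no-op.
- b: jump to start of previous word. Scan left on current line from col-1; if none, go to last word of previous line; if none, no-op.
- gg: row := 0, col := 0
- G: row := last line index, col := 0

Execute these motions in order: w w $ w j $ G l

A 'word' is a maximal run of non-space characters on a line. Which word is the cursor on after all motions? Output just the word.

After 1 (w): row=0 col=6 char='s'
After 2 (w): row=1 col=0 char='m'
After 3 ($): row=1 col=8 char='d'
After 4 (w): row=2 col=0 char='t'
After 5 (j): row=2 col=0 char='t'
After 6 ($): row=2 col=8 char='n'
After 7 (G): row=2 col=0 char='t'
After 8 (l): row=2 col=1 char='w'

Answer: two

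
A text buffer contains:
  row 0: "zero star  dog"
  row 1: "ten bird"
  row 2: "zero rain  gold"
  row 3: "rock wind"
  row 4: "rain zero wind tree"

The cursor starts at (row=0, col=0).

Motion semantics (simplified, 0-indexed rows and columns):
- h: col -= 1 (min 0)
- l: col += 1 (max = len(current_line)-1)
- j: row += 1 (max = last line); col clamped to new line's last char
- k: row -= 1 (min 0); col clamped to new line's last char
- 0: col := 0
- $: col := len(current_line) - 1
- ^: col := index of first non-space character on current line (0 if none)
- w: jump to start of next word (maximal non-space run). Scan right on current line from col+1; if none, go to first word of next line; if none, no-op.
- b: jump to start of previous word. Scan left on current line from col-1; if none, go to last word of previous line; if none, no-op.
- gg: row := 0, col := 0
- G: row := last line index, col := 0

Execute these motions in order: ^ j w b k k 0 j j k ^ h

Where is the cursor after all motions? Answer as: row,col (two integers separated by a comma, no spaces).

Answer: 1,0

Derivation:
After 1 (^): row=0 col=0 char='z'
After 2 (j): row=1 col=0 char='t'
After 3 (w): row=1 col=4 char='b'
After 4 (b): row=1 col=0 char='t'
After 5 (k): row=0 col=0 char='z'
After 6 (k): row=0 col=0 char='z'
After 7 (0): row=0 col=0 char='z'
After 8 (j): row=1 col=0 char='t'
After 9 (j): row=2 col=0 char='z'
After 10 (k): row=1 col=0 char='t'
After 11 (^): row=1 col=0 char='t'
After 12 (h): row=1 col=0 char='t'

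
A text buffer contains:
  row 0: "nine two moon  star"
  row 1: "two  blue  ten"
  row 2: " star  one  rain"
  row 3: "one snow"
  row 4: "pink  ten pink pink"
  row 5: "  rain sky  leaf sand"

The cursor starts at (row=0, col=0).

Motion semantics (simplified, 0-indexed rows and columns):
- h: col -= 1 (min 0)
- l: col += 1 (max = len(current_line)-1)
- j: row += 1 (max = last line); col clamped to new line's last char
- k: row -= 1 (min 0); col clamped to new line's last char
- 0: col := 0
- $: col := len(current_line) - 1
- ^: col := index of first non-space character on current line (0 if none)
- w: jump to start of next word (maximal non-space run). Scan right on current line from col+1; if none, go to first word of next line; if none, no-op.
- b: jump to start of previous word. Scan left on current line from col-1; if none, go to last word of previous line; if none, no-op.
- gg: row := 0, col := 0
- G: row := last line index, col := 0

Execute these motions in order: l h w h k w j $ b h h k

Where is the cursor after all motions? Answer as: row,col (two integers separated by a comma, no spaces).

After 1 (l): row=0 col=1 char='i'
After 2 (h): row=0 col=0 char='n'
After 3 (w): row=0 col=5 char='t'
After 4 (h): row=0 col=4 char='_'
After 5 (k): row=0 col=4 char='_'
After 6 (w): row=0 col=5 char='t'
After 7 (j): row=1 col=5 char='b'
After 8 ($): row=1 col=13 char='n'
After 9 (b): row=1 col=11 char='t'
After 10 (h): row=1 col=10 char='_'
After 11 (h): row=1 col=9 char='_'
After 12 (k): row=0 col=9 char='m'

Answer: 0,9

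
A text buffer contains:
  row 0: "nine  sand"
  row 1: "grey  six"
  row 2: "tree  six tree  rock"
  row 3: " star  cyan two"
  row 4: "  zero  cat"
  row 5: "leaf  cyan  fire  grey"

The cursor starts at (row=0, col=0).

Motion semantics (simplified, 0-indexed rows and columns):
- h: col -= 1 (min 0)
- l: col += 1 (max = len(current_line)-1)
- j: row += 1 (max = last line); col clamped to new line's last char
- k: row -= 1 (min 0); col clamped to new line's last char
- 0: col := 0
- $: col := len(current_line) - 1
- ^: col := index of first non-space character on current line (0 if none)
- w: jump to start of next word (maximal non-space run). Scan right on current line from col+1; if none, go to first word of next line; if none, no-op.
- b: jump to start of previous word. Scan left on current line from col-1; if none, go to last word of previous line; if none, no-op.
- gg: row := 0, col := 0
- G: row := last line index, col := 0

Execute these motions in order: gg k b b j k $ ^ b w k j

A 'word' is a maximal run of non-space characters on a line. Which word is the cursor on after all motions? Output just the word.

Answer: six

Derivation:
After 1 (gg): row=0 col=0 char='n'
After 2 (k): row=0 col=0 char='n'
After 3 (b): row=0 col=0 char='n'
After 4 (b): row=0 col=0 char='n'
After 5 (j): row=1 col=0 char='g'
After 6 (k): row=0 col=0 char='n'
After 7 ($): row=0 col=9 char='d'
After 8 (^): row=0 col=0 char='n'
After 9 (b): row=0 col=0 char='n'
After 10 (w): row=0 col=6 char='s'
After 11 (k): row=0 col=6 char='s'
After 12 (j): row=1 col=6 char='s'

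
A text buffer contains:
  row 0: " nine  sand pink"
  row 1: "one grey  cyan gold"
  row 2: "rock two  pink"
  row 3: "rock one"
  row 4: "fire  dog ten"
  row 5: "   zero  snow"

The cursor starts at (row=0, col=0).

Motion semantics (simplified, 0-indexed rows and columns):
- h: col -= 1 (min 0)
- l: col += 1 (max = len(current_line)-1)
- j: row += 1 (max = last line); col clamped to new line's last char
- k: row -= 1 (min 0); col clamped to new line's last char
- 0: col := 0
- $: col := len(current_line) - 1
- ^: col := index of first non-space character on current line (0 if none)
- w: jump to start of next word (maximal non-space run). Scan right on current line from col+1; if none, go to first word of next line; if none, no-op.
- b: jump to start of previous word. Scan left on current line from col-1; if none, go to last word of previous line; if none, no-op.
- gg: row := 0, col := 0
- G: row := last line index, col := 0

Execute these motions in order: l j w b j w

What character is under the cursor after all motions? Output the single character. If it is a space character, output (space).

After 1 (l): row=0 col=1 char='n'
After 2 (j): row=1 col=1 char='n'
After 3 (w): row=1 col=4 char='g'
After 4 (b): row=1 col=0 char='o'
After 5 (j): row=2 col=0 char='r'
After 6 (w): row=2 col=5 char='t'

Answer: t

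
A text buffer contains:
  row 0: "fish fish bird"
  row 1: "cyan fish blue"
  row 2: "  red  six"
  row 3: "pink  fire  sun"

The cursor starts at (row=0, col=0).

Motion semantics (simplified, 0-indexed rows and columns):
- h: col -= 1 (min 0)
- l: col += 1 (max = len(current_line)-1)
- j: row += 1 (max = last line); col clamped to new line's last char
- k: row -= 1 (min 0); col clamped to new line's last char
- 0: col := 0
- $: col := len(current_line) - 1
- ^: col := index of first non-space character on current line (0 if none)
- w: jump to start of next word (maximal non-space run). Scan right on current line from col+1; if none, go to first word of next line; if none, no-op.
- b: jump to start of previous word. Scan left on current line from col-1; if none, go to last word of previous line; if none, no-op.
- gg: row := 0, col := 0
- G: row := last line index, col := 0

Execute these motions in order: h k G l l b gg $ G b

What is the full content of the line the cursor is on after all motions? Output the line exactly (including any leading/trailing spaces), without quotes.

Answer:   red  six

Derivation:
After 1 (h): row=0 col=0 char='f'
After 2 (k): row=0 col=0 char='f'
After 3 (G): row=3 col=0 char='p'
After 4 (l): row=3 col=1 char='i'
After 5 (l): row=3 col=2 char='n'
After 6 (b): row=3 col=0 char='p'
After 7 (gg): row=0 col=0 char='f'
After 8 ($): row=0 col=13 char='d'
After 9 (G): row=3 col=0 char='p'
After 10 (b): row=2 col=7 char='s'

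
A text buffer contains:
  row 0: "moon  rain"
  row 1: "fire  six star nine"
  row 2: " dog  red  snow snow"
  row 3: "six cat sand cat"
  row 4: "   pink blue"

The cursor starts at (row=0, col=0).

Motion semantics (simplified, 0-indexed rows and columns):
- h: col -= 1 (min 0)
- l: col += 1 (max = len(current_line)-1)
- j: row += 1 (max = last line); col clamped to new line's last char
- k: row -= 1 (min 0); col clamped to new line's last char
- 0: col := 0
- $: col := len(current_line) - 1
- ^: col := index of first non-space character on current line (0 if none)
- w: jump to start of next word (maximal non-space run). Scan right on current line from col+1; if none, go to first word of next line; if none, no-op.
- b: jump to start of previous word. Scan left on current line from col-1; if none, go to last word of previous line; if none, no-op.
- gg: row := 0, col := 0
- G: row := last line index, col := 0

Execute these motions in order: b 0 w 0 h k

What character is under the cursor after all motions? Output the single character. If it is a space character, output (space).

After 1 (b): row=0 col=0 char='m'
After 2 (0): row=0 col=0 char='m'
After 3 (w): row=0 col=6 char='r'
After 4 (0): row=0 col=0 char='m'
After 5 (h): row=0 col=0 char='m'
After 6 (k): row=0 col=0 char='m'

Answer: m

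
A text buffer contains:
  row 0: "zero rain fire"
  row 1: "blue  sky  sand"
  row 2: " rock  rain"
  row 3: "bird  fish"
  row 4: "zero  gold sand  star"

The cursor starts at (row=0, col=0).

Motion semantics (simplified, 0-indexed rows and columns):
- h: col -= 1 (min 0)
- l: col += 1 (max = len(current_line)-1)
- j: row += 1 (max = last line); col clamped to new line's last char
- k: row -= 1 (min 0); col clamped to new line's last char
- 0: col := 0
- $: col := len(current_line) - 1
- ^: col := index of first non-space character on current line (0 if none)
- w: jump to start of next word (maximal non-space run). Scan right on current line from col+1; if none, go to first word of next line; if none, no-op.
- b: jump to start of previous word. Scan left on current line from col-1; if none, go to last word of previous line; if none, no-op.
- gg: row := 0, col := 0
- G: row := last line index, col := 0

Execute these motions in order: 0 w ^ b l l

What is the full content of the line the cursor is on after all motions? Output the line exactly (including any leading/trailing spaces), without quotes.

After 1 (0): row=0 col=0 char='z'
After 2 (w): row=0 col=5 char='r'
After 3 (^): row=0 col=0 char='z'
After 4 (b): row=0 col=0 char='z'
After 5 (l): row=0 col=1 char='e'
After 6 (l): row=0 col=2 char='r'

Answer: zero rain fire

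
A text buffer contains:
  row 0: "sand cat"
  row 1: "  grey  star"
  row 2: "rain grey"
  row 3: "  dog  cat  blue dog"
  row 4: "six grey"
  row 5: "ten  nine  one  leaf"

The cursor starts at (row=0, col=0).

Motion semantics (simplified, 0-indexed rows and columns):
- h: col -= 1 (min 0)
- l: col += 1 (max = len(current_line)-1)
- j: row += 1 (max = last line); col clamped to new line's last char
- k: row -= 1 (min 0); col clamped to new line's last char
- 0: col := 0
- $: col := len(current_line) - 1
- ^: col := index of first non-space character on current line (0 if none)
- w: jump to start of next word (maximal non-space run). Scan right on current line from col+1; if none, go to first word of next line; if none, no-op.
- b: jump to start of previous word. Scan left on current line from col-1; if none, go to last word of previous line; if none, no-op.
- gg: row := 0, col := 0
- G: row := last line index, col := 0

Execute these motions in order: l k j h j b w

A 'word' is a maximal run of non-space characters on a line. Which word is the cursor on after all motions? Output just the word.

After 1 (l): row=0 col=1 char='a'
After 2 (k): row=0 col=1 char='a'
After 3 (j): row=1 col=1 char='_'
After 4 (h): row=1 col=0 char='_'
After 5 (j): row=2 col=0 char='r'
After 6 (b): row=1 col=8 char='s'
After 7 (w): row=2 col=0 char='r'

Answer: rain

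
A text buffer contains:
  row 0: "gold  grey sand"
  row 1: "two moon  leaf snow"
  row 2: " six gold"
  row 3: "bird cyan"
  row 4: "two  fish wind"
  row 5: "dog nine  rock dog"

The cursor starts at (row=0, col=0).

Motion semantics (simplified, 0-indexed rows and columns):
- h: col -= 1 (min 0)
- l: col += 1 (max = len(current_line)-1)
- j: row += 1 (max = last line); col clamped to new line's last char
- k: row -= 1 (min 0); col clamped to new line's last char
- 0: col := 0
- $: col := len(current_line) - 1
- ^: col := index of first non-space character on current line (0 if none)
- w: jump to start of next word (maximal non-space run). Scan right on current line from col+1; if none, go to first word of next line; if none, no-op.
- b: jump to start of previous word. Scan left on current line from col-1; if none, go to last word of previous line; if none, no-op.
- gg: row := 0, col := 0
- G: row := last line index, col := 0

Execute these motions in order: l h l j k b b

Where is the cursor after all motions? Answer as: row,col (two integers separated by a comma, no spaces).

After 1 (l): row=0 col=1 char='o'
After 2 (h): row=0 col=0 char='g'
After 3 (l): row=0 col=1 char='o'
After 4 (j): row=1 col=1 char='w'
After 5 (k): row=0 col=1 char='o'
After 6 (b): row=0 col=0 char='g'
After 7 (b): row=0 col=0 char='g'

Answer: 0,0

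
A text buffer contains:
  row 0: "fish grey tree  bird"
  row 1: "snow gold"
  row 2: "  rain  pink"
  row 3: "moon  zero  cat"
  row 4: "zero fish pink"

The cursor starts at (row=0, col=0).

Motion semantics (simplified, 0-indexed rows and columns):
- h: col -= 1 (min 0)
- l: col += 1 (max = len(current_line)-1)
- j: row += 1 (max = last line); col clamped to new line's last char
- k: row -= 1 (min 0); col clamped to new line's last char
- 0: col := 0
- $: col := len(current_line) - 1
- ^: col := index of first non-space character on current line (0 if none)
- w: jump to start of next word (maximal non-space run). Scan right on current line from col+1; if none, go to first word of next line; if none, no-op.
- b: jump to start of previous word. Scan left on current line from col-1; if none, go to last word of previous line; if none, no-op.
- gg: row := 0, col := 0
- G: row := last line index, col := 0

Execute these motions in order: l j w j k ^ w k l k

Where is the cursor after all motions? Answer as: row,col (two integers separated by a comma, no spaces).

After 1 (l): row=0 col=1 char='i'
After 2 (j): row=1 col=1 char='n'
After 3 (w): row=1 col=5 char='g'
After 4 (j): row=2 col=5 char='n'
After 5 (k): row=1 col=5 char='g'
After 6 (^): row=1 col=0 char='s'
After 7 (w): row=1 col=5 char='g'
After 8 (k): row=0 col=5 char='g'
After 9 (l): row=0 col=6 char='r'
After 10 (k): row=0 col=6 char='r'

Answer: 0,6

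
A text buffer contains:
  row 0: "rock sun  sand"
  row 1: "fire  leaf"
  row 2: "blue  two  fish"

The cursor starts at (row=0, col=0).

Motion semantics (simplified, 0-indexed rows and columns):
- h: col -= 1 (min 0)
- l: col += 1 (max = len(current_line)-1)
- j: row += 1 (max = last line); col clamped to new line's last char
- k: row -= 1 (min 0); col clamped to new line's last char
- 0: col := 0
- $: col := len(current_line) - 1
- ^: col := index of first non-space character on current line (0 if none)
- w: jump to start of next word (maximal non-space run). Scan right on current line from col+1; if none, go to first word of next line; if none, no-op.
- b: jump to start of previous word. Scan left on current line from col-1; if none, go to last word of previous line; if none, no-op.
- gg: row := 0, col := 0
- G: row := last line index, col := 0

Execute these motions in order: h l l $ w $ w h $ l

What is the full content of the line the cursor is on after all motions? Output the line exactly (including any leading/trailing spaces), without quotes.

Answer: blue  two  fish

Derivation:
After 1 (h): row=0 col=0 char='r'
After 2 (l): row=0 col=1 char='o'
After 3 (l): row=0 col=2 char='c'
After 4 ($): row=0 col=13 char='d'
After 5 (w): row=1 col=0 char='f'
After 6 ($): row=1 col=9 char='f'
After 7 (w): row=2 col=0 char='b'
After 8 (h): row=2 col=0 char='b'
After 9 ($): row=2 col=14 char='h'
After 10 (l): row=2 col=14 char='h'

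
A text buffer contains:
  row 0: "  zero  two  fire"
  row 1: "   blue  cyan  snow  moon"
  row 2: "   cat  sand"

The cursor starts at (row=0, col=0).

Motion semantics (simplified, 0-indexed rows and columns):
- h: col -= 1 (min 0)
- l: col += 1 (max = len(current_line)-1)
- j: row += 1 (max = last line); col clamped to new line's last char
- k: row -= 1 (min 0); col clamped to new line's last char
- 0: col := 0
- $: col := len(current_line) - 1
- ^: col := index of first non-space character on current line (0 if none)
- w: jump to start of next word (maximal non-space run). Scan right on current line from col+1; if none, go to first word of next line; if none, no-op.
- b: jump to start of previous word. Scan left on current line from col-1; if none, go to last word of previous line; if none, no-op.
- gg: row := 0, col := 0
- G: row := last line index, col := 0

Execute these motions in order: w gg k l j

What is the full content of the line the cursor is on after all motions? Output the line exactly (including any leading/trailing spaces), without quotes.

After 1 (w): row=0 col=2 char='z'
After 2 (gg): row=0 col=0 char='_'
After 3 (k): row=0 col=0 char='_'
After 4 (l): row=0 col=1 char='_'
After 5 (j): row=1 col=1 char='_'

Answer:    blue  cyan  snow  moon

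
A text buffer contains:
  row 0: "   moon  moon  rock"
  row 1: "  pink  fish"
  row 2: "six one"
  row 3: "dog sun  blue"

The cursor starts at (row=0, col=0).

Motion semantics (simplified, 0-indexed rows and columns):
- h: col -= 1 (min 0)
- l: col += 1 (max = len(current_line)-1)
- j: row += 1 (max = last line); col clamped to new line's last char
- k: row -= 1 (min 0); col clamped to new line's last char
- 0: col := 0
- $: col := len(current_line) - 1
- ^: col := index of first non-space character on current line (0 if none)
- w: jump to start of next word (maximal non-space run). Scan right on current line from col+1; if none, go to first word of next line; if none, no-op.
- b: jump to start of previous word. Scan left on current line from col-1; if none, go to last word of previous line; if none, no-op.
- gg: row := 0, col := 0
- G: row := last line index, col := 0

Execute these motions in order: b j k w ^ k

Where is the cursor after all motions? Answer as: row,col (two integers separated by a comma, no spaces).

After 1 (b): row=0 col=0 char='_'
After 2 (j): row=1 col=0 char='_'
After 3 (k): row=0 col=0 char='_'
After 4 (w): row=0 col=3 char='m'
After 5 (^): row=0 col=3 char='m'
After 6 (k): row=0 col=3 char='m'

Answer: 0,3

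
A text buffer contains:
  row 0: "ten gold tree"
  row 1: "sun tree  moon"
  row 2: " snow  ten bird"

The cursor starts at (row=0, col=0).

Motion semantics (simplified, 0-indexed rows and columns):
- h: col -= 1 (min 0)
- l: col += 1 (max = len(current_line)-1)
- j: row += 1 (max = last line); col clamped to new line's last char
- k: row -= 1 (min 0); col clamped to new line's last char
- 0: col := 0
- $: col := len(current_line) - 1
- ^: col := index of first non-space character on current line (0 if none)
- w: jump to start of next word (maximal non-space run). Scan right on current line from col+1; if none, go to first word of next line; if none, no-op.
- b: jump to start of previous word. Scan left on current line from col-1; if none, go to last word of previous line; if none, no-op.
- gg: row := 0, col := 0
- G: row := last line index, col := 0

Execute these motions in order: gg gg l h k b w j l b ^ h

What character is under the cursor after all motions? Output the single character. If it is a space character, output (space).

Answer: s

Derivation:
After 1 (gg): row=0 col=0 char='t'
After 2 (gg): row=0 col=0 char='t'
After 3 (l): row=0 col=1 char='e'
After 4 (h): row=0 col=0 char='t'
After 5 (k): row=0 col=0 char='t'
After 6 (b): row=0 col=0 char='t'
After 7 (w): row=0 col=4 char='g'
After 8 (j): row=1 col=4 char='t'
After 9 (l): row=1 col=5 char='r'
After 10 (b): row=1 col=4 char='t'
After 11 (^): row=1 col=0 char='s'
After 12 (h): row=1 col=0 char='s'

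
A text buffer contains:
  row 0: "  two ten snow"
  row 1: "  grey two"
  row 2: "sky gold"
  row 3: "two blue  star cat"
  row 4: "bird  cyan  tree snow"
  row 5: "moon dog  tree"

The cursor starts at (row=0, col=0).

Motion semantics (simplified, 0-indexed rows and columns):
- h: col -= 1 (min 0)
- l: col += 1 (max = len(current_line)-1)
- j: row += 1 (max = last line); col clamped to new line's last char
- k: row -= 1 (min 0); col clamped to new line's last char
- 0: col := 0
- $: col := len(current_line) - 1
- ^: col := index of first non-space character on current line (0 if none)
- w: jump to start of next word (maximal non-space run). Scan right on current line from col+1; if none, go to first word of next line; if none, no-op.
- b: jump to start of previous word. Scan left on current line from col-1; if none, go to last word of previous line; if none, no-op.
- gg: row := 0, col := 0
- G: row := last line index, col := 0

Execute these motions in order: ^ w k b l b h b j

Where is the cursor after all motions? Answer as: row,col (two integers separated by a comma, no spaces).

After 1 (^): row=0 col=2 char='t'
After 2 (w): row=0 col=6 char='t'
After 3 (k): row=0 col=6 char='t'
After 4 (b): row=0 col=2 char='t'
After 5 (l): row=0 col=3 char='w'
After 6 (b): row=0 col=2 char='t'
After 7 (h): row=0 col=1 char='_'
After 8 (b): row=0 col=1 char='_'
After 9 (j): row=1 col=1 char='_'

Answer: 1,1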